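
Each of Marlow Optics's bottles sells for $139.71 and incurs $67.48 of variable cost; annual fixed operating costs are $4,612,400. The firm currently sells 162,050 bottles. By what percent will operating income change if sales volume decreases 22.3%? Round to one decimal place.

At 162,050 units, contribution = 162,050 × $72.23 = $11,704,871.50.
EBIT = $11,704,871.50 − $4,612,400 = $7,092,471.50.
DOL = contribution ÷ EBIT = $11,704,871.50 ÷ $7,092,471.50 = 1.6503.
Operating income changes by 1.6503 × -22.3% = -36.8%.

-36.8%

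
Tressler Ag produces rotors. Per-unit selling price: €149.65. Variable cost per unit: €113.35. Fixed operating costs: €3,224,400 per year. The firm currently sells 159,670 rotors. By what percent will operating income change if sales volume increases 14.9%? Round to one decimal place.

+33.6%

Total contribution margin = 159,670 × €36.30 = €5,796,021.00.
Subtracting fixed costs: EBIT = €5,796,021.00 − €3,224,400 = €2,571,621.00.
So DOL = total CM / EBIT = €5,796,021.00 / €2,571,621.00 = 2.2538.
Operating income changes by 2.2538 × +14.9% = +33.6%.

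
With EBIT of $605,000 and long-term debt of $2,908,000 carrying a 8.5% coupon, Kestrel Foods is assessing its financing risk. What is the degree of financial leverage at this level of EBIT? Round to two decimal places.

Interest = $247,180.00.
DFL = EBIT ÷ (EBIT − I) = $605,000 ÷ ($605,000 − $247,180.00) = $605,000 ÷ $357,820.00 = 1.6908.

1.69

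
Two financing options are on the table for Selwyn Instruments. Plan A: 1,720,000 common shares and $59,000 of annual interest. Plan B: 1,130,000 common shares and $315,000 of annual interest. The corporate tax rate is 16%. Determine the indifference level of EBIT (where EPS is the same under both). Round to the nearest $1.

$805,305

At indifference, (EBIT − 59,000)(1 − t)/1,720,000 = (EBIT − 315,000)(1 − t)/1,130,000.
The (1 − t) factor cancels: (EBIT − 59,000) × 1,130,000 = (EBIT − 315,000) × 1,720,000.
Solving, EBIT = (315,000·1,720,000 − 59,000·1,130,000) / (1,720,000 − 1,130,000) = 475,130,000,000 / 590,000 = 805,305.08.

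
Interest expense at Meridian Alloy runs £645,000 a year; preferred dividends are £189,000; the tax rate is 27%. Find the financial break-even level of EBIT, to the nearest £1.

£903,904

Preferred dividends are paid after tax, so their pre-tax equivalent is £189,000 ÷ (1 − 0.27) = £258,904.11.
Financial break-even EBIT = interest + D_p ÷ (1 − t) = £645,000 + £258,904.11 = £903,904.11.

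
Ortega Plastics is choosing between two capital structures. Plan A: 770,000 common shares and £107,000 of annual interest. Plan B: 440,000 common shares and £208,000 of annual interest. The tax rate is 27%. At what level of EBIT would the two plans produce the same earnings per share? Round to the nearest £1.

£342,667

At indifference, (EBIT − 107,000)(1 − t)/770,000 = (EBIT − 208,000)(1 − t)/440,000.
Cancelling (1 − t) and cross-multiplying: 440,000·(EBIT − 107,000) = 770,000·(EBIT − 208,000).
EBIT × (770,000 − 440,000) = 208,000 × 770,000 − 107,000 × 440,000 = 113,080,000,000, so EBIT = 113,080,000,000 ÷ 330,000 = 342,666.67.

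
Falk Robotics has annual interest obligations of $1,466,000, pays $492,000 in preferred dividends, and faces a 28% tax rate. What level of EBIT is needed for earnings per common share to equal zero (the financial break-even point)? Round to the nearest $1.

$2,149,333

Grossing the preferred dividend up to pre-tax terms: $492,000 / (1 − 0.28) = $683,333.33.
EPS = 0 when EBIT covers interest plus the pre-tax preferred burden: $1,466,000 + $683,333.33 = $2,149,333.33.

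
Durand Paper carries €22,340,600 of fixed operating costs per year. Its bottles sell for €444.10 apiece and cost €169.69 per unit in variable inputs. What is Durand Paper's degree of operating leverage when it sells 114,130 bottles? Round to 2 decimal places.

3.49

At 114,130 units, contribution = 114,130 × €274.41 = €31,318,413.30.
EBIT = €31,318,413.30 − €22,340,600 = €8,977,813.30.
DOL = contribution ÷ EBIT = €31,318,413.30 ÷ €8,977,813.30 = 3.4884.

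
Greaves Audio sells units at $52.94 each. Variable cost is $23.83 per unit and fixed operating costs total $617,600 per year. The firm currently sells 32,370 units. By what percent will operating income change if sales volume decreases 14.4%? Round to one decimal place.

-41.8%

Total contribution margin = 32,370 × $29.11 = $942,290.70.
EBIT = $942,290.70 − $617,600 = $324,690.70.
Degree of operating leverage = $942,290.70 / $324,690.70 = 2.9021.
Operating income changes by 2.9021 × -14.4% = -41.8%.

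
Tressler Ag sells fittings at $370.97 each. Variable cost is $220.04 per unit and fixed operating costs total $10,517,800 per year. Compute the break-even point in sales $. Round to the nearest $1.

CM per unit = $370.97 − $220.04 = $150.93; CM ratio = $150.93 / $370.97 = 0.4069.
Break-even revenue = fixed costs × price ÷ CM = $10,517,800 × $370.97 ÷ $150.93 = $25,851,642.

$25,851,642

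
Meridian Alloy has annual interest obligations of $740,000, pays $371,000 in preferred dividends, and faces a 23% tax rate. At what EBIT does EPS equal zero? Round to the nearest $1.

$1,221,818

Grossing the preferred dividend up to pre-tax terms: $371,000 / (1 − 0.23) = $481,818.18.
EPS = 0 when EBIT covers interest plus the pre-tax preferred burden: $740,000 + $481,818.18 = $1,221,818.18.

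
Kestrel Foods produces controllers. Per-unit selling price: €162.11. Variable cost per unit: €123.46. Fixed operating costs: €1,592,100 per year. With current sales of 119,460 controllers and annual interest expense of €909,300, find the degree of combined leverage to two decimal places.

Total contribution margin = 119,460 × €38.65 = €4,617,129.00.
Operating income = contribution − fixed costs = €4,617,129.00 − €1,592,100 = €3,025,029.00. Interest = €909,300.00.
DOL = €4,617,129.00 ÷ €3,025,029.00 = 1.5263; DFL = €3,025,029.00 ÷ €2,115,729.00 = 1.4298.
Combined leverage = 1.5263 × 1.4298 = 2.1823.

2.18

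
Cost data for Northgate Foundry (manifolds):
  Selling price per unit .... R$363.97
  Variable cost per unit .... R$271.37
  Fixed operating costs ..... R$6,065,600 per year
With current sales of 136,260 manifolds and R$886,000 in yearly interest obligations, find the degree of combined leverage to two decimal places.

2.23

Contribution at this volume is 136,260 × R$92.60 = R$12,617,676.00.
Operating income = contribution − fixed costs = R$12,617,676.00 − R$6,065,600 = R$6,552,076.00. Interest = R$886,000.00, so EBIT − I = R$5,666,076.00.
Degree of total leverage = total CM / (EBIT − interest) = R$12,617,676.00 / R$5,666,076.00 = 2.2269.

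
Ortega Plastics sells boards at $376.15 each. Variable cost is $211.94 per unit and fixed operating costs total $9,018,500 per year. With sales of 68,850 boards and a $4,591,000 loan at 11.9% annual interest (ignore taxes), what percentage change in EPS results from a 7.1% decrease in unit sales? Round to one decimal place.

-46.1%

At 68,850 units, contribution = 68,850 × $164.21 = $11,305,858.50.
EBIT = $11,305,858.50 − $9,018,500 = $2,287,358.50.
Interest = $546,329.00, so EBIT − I = $1,741,029.50.
Degree of combined leverage = contribution ÷ (EBIT − I) = $11,305,858.50 ÷ $1,741,029.50 = 6.4938.
EPS therefore changes by 6.4938 × (-7.1%) = -46.1%.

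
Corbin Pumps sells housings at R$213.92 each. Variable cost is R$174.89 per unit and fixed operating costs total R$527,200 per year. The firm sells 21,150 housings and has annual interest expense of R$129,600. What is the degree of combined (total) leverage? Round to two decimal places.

Contribution at this volume is 21,150 × R$39.03 = R$825,484.50.
Operating income = contribution − fixed costs = R$825,484.50 − R$527,200 = R$298,284.50. Interest = R$129,600.00.
DOL = R$825,484.50 ÷ R$298,284.50 = 2.7674; DFL = R$298,284.50 ÷ R$168,684.50 = 1.7683.
Combined leverage = 2.7674 × 1.7683 = 4.8936.

4.89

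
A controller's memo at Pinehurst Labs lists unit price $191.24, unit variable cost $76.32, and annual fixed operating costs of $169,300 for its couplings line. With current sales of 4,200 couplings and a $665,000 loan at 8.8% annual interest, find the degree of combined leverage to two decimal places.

At 4,200 units, contribution = 4,200 × $114.92 = $482,664.00.
EBIT = $482,664.00 − $169,300 = $313,364.00. Interest = $58,520.00.
DOL = $482,664.00 ÷ $313,364.00 = 1.5403; DFL = $313,364.00 ÷ $254,844.00 = 1.2296.
DCL = DOL × DFL = 1.5403 × 1.2296 = 1.8940.

1.89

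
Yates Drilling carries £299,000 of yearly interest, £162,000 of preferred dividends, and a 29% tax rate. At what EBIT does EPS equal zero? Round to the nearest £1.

Grossing the preferred dividend up to pre-tax terms: £162,000 / (1 − 0.29) = £228,169.01.
EPS = 0 when EBIT covers interest plus the pre-tax preferred burden: £299,000 + £228,169.01 = £527,169.01.

£527,169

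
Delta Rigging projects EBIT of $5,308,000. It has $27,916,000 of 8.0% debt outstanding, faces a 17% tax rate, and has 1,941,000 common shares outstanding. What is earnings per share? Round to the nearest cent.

Interest = $2,233,280.00, so EBT = $5,308,000 − $2,233,280.00 = $3,074,720.00.
Net income = $3,074,720.00 × (1 − 0.17) = $2,552,017.60.
EPS = $2,552,017.60 ÷ 1,941,000 = $1.31.

$1.31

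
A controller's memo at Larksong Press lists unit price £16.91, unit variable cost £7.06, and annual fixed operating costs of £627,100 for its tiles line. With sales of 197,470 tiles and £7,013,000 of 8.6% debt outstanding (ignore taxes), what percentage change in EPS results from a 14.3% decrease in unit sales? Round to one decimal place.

Total contribution margin = 197,470 × £9.85 = £1,945,079.50.
EBIT = £1,945,079.50 − £627,100 = £1,317,979.50.
Interest = £603,118.00, so EBIT − I = £714,861.50.
DCL = total CM / (EBIT − I) = £1,945,079.50 / £714,861.50 = 2.7209.
%ΔEPS = DCL × %ΔSales = 2.7209 × -14.3% = -38.9%.

-38.9%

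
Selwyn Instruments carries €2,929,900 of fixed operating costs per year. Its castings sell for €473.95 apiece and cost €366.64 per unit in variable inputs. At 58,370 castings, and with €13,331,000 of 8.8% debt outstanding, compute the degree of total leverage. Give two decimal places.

2.90

Contribution at this volume is 58,370 × €107.31 = €6,263,684.70.
EBIT = €6,263,684.70 − €2,929,900 = €3,333,784.70. Interest = €1,173,128.00, so EBIT − I = €2,160,656.70.
DCL = contribution ÷ (EBIT − I) = €6,263,684.70 ÷ €2,160,656.70 = 2.8990.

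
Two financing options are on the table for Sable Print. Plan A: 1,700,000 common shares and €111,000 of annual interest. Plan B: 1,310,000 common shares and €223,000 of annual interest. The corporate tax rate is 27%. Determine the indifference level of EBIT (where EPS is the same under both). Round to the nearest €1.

At indifference, (EBIT − 111,000)(1 − t)/1,700,000 = (EBIT − 223,000)(1 − t)/1,310,000.
The (1 − t) factor cancels: (EBIT − 111,000) × 1,310,000 = (EBIT − 223,000) × 1,700,000.
EBIT × (1,700,000 − 1,310,000) = 223,000 × 1,700,000 − 111,000 × 1,310,000 = 233,690,000,000, so EBIT = 233,690,000,000 ÷ 390,000 = 599,205.13.

€599,205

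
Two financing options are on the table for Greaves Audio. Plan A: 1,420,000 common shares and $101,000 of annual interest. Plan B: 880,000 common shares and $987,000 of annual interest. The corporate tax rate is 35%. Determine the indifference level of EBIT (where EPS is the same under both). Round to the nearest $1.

$2,430,852

At indifference, (EBIT − 101,000)(1 − t)/1,420,000 = (EBIT − 987,000)(1 − t)/880,000.
The (1 − t) factor cancels: (EBIT − 101,000) × 880,000 = (EBIT − 987,000) × 1,420,000.
Solving, EBIT = (987,000·1,420,000 − 101,000·880,000) / (1,420,000 − 880,000) = 1,312,660,000,000 / 540,000 = 2,430,851.85.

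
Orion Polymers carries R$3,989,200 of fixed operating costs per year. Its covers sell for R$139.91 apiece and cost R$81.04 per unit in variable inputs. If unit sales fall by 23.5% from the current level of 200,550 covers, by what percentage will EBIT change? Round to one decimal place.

-35.5%

At 200,550 units, contribution = 200,550 × R$58.87 = R$11,806,378.50.
EBIT = R$11,806,378.50 − R$3,989,200 = R$7,817,178.50.
DOL = contribution ÷ EBIT = R$11,806,378.50 ÷ R$7,817,178.50 = 1.5103.
So EBIT moves 1.5103 × (-23.5%) = -35.5%.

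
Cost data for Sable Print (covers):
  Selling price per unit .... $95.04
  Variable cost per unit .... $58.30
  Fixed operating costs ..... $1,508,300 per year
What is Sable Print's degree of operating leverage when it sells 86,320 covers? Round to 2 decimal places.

1.91

Contribution at this volume is 86,320 × $36.74 = $3,171,396.80.
EBIT = $3,171,396.80 − $1,508,300 = $1,663,096.80.
Degree of operating leverage = $3,171,396.80 / $1,663,096.80 = 1.9069.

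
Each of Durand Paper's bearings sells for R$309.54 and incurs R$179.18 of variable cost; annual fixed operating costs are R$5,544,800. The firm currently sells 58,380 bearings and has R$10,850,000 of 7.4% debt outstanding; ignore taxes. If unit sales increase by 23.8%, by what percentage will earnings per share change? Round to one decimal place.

At 58,380 units, contribution = 58,380 × R$130.36 = R$7,610,416.80.
EBIT = R$7,610,416.80 − R$5,544,800 = R$2,065,616.80.
Interest = R$802,900.00, so EBIT − I = R$1,262,716.80.
Degree of combined leverage = contribution ÷ (EBIT − I) = R$7,610,416.80 ÷ R$1,262,716.80 = 6.0270.
%ΔEPS = DCL × %ΔSales = 6.0270 × +23.8% = +143.4%.

+143.4%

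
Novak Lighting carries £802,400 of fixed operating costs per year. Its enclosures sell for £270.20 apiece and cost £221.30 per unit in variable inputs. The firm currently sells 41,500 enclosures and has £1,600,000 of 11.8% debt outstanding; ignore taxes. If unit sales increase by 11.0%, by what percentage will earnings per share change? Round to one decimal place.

At 41,500 units, contribution = 41,500 × £48.90 = £2,029,350.00.
Operating income = contribution − fixed costs = £2,029,350.00 − £802,400 = £1,226,950.00.
After interest of £188,800.00, pre-tax earnings = £1,038,150.00.
Degree of combined leverage = contribution ÷ (EBIT − I) = £2,029,350.00 ÷ £1,038,150.00 = 1.9548.
EPS therefore changes by 1.9548 × (+11.0%) = +21.5%.

+21.5%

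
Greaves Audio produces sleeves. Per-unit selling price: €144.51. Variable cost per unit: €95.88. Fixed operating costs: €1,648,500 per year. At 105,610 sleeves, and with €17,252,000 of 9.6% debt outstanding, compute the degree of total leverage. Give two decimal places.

2.80

Contribution at this volume is 105,610 × €48.63 = €5,135,814.30.
Subtracting fixed costs: EBIT = €5,135,814.30 − €1,648,500 = €3,487,314.30. Interest = €1,656,192.00, so EBIT − I = €1,831,122.30.
Degree of total leverage = total CM / (EBIT − interest) = €5,135,814.30 / €1,831,122.30 = 2.8047.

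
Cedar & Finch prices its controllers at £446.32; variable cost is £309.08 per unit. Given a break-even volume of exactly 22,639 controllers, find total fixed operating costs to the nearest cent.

£3,106,976.36

Contribution margin per unit = £446.32 − £309.08 = £137.24.
Since BE = FC / CM, FC = 22,639 × £137.24 = £3,106,976.36.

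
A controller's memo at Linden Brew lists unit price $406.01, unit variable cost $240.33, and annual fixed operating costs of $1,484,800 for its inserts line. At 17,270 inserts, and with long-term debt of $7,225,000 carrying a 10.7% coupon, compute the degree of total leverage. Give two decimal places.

4.74

Contribution at this volume is 17,270 × $165.68 = $2,861,293.60.
Operating income = contribution − fixed costs = $2,861,293.60 − $1,484,800 = $1,376,493.60. Interest = $773,075.00, so EBIT − I = $603,418.60.
DCL = contribution ÷ (EBIT − I) = $2,861,293.60 ÷ $603,418.60 = 4.7418.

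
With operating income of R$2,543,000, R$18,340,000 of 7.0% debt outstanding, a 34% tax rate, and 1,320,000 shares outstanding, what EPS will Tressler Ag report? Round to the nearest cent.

Pre-tax income = R$2,543,000 − R$1,283,800.00 = R$1,259,200.00.
After tax at 34%: net income = R$1,259,200.00 × 0.66 = R$831,072.00.
EPS = R$831,072.00 ÷ 1,320,000 = R$0.63.

R$0.63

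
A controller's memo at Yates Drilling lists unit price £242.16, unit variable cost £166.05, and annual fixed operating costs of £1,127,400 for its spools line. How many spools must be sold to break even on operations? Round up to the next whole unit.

14,813 spools

Contribution margin per unit = £242.16 − £166.05 = £76.11.
Break-even volume = fixed costs ÷ CM per unit = £1,127,400 ÷ £76.11 = 14,812.77, so 14,813 spools.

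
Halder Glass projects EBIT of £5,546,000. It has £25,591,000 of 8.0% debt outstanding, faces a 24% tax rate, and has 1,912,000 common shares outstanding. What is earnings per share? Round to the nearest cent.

£1.39

Pre-tax income = £5,546,000 − £2,047,280.00 = £3,498,720.00.
Net income = £3,498,720.00 × (1 − 0.24) = £2,659,027.20.
Per share: £2,659,027.20 / 1,912,000 shares = £1.39.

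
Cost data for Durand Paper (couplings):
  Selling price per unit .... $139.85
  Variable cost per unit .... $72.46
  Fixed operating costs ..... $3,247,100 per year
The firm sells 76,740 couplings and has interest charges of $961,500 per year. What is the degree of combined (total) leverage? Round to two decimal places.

5.37

Contribution at this volume is 76,740 × $67.39 = $5,171,508.60.
EBIT = $5,171,508.60 − $3,247,100 = $1,924,408.60. Interest = $961,500.00, so EBIT − I = $962,908.60.
DCL = contribution ÷ (EBIT − I) = $5,171,508.60 ÷ $962,908.60 = 5.3707.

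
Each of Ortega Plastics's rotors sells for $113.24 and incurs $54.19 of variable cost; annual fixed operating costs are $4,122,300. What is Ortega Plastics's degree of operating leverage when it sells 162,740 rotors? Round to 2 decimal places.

1.75

Total contribution margin = 162,740 × $59.05 = $9,609,797.00.
Operating income = contribution − fixed costs = $9,609,797.00 − $4,122,300 = $5,487,497.00.
Degree of operating leverage = $9,609,797.00 / $5,487,497.00 = 1.7512.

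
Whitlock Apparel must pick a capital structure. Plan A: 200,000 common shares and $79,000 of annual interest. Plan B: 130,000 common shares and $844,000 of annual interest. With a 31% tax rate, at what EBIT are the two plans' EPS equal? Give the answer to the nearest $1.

$2,264,714

Set EPS_A = EPS_B: (EBIT − $79,000)(1 − 0.31) ÷ 200,000 = (EBIT − $844,000)(1 − 0.31) ÷ 130,000.
Cancelling (1 − t) and cross-multiplying: 130,000·(EBIT − 79,000) = 200,000·(EBIT − 844,000).
Solving, EBIT = (844,000·200,000 − 79,000·130,000) / (200,000 − 130,000) = 158,530,000,000 / 70,000 = 2,264,714.29.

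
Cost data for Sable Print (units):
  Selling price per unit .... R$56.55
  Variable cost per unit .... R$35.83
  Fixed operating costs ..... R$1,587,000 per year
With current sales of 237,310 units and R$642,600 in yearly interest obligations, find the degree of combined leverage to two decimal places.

1.83

Contribution at this volume is 237,310 × R$20.72 = R$4,917,063.20.
Subtracting fixed costs: EBIT = R$4,917,063.20 − R$1,587,000 = R$3,330,063.20. Interest = R$642,600.00, so EBIT − I = R$2,687,463.20.
Degree of total leverage = total CM / (EBIT − interest) = R$4,917,063.20 / R$2,687,463.20 = 1.8296.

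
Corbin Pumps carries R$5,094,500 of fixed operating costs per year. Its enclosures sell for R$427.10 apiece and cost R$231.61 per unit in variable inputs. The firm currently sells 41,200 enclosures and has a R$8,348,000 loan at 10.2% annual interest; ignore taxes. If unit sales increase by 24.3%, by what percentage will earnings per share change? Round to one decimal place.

Total contribution margin = 41,200 × R$195.49 = R$8,054,188.00.
EBIT = R$8,054,188.00 − R$5,094,500 = R$2,959,688.00.
After interest of R$851,496.00, pre-tax earnings = R$2,108,192.00.
DCL = total CM / (EBIT − I) = R$8,054,188.00 / R$2,108,192.00 = 3.8204.
%ΔEPS = DCL × %ΔSales = 3.8204 × +24.3% = +92.8%.

+92.8%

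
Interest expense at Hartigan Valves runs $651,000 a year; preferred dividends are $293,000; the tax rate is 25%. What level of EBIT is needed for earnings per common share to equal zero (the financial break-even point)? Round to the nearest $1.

Grossing the preferred dividend up to pre-tax terms: $293,000 / (1 − 0.25) = $390,666.67.
Financial break-even EBIT = interest + D_p ÷ (1 − t) = $651,000 + $390,666.67 = $1,041,666.67.

$1,041,667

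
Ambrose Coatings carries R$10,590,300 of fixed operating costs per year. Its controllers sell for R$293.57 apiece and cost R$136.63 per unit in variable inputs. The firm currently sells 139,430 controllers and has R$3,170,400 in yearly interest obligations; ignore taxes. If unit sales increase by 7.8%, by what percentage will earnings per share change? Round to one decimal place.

+21.0%

At 139,430 units, contribution = 139,430 × R$156.94 = R$21,882,144.20.
Operating income = contribution − fixed costs = R$21,882,144.20 − R$10,590,300 = R$11,291,844.20.
Interest = R$3,170,400.00, so EBIT − I = R$8,121,444.20.
DCL = total CM / (EBIT − I) = R$21,882,144.20 / R$8,121,444.20 = 2.6944.
%ΔEPS = DCL × %ΔSales = 2.6944 × +7.8% = +21.0%.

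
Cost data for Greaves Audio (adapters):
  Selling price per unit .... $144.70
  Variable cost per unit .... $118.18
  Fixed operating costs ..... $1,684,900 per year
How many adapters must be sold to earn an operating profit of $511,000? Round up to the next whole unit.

82,802 adapters

Unit CM = price − variable cost = $144.70 − $118.18 = $26.52.
Required volume = (fixed costs + target profit) ÷ CM = ($1,684,900 + $511,000) ÷ $26.52 = 82,801.66, so 82,802 adapters.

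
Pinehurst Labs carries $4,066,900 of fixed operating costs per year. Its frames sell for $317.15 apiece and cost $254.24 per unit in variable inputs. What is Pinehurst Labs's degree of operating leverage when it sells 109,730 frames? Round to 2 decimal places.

Total contribution margin = 109,730 × $62.91 = $6,903,114.30.
Operating income = contribution − fixed costs = $6,903,114.30 − $4,066,900 = $2,836,214.30.
DOL = contribution ÷ EBIT = $6,903,114.30 ÷ $2,836,214.30 = 2.4339.

2.43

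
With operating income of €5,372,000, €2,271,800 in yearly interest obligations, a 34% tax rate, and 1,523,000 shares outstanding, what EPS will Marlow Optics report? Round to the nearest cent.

Interest = €2,271,800.00, so EBT = €5,372,000 − €2,271,800.00 = €3,100,200.00.
Net income = €3,100,200.00 × (1 − 0.34) = €2,046,132.00.
Per share: €2,046,132.00 / 1,523,000 shares = €1.34.

€1.34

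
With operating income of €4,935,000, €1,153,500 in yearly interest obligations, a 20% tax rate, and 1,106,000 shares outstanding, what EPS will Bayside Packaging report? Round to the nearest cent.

Pre-tax income = €4,935,000 − €1,153,500.00 = €3,781,500.00.
After tax at 20%: net income = €3,781,500.00 × 0.80 = €3,025,200.00.
EPS = €3,025,200.00 ÷ 1,106,000 = €2.74.

€2.74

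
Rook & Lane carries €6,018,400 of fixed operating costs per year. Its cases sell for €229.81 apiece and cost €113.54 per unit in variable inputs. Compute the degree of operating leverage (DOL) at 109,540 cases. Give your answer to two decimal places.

1.90

Total contribution margin = 109,540 × €116.27 = €12,736,215.80.
Subtracting fixed costs: EBIT = €12,736,215.80 − €6,018,400 = €6,717,815.80.
Degree of operating leverage = €12,736,215.80 / €6,717,815.80 = 1.8959.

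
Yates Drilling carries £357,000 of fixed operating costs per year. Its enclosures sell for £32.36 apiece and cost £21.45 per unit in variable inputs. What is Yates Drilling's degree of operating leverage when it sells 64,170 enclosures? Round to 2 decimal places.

Total contribution margin = 64,170 × £10.91 = £700,094.70.
EBIT = £700,094.70 − £357,000 = £343,094.70.
So DOL = total CM / EBIT = £700,094.70 / £343,094.70 = 2.0405.

2.04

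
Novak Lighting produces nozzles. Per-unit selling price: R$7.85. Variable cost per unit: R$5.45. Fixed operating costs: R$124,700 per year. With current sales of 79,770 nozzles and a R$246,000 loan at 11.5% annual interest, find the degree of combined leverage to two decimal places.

Total contribution margin = 79,770 × R$2.40 = R$191,448.00.
EBIT = R$191,448.00 − R$124,700 = R$66,748.00. Interest = R$28,290.00.
DOL = R$191,448.00 ÷ R$66,748.00 = 2.8682; DFL = R$66,748.00 ÷ R$38,458.00 = 1.7356.
DCL = DOL × DFL = 2.8682 × 1.7356 = 4.9780.

4.98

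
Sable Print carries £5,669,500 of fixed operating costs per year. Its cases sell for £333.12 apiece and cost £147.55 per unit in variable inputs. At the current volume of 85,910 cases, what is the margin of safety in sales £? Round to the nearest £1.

£18,440,919

Unit CM = price − variable cost = £333.12 − £147.55 = £185.57. Break-even units = £5,669,500 ÷ £185.57 = 30,551.81; break-even revenue = 30,551.81 × £333.12 = £10,177,420.06.
Actual sales revenue = 85,910 × £333.12 = £28,618,339.20.
Margin of safety = £28,618,339.20 − £10,177,420.06 = £18,440,919.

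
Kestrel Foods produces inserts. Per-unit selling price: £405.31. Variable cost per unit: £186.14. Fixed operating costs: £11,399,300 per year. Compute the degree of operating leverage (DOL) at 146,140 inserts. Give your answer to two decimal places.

1.55

Total contribution margin = 146,140 × £219.17 = £32,029,503.80.
Subtracting fixed costs: EBIT = £32,029,503.80 − £11,399,300 = £20,630,203.80.
DOL = contribution ÷ EBIT = £32,029,503.80 ÷ £20,630,203.80 = 1.5526.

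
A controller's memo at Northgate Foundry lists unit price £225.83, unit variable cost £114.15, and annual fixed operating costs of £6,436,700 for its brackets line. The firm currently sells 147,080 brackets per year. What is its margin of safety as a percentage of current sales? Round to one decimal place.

Each unit contributes £225.83 − £114.15 = £111.68. Break-even units = £6,436,700 ÷ £111.68 = 57,635.21; break-even revenue = 57,635.21 × £225.83 = £13,015,758.96.
Actual sales revenue = 147,080 × £225.83 = £33,215,076.40.
Margin of safety = (£33,215,076.40 − £13,015,758.96) ÷ £33,215,076.40 = 60.8%.

60.8%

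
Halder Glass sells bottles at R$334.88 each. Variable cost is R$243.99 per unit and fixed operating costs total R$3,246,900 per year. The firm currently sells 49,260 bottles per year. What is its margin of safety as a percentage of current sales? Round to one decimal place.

Each unit contributes R$334.88 − R$243.99 = R$90.89. Break-even units = R$3,246,900 ÷ R$90.89 = 35,723.40; break-even revenue = 35,723.40 × R$334.88 = R$11,963,052.83.
Current sales = 49,260 × R$334.88 = R$16,496,188.80.
Margin of safety = (R$16,496,188.80 − R$11,963,052.83) ÷ R$16,496,188.80 = 27.5%.

27.5%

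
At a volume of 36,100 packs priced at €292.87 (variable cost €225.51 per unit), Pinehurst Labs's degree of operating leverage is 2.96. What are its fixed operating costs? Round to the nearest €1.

Total contribution margin = 36,100 × €67.36 = €2,431,696.00.
DOL = contribution / EBIT, so EBIT = €2,431,696.00 / 2.96 = €821,518.92.
And FC = contribution − EBIT = €2,431,696.00 − €821,518.92 = €1,610,177.

€1,610,177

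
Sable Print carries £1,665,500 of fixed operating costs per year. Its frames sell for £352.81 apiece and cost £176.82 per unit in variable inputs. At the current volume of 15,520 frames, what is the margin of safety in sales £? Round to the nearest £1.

Unit CM = price − variable cost = £352.81 − £176.82 = £175.99. Break-even units = £1,665,500 ÷ £175.99 = 9,463.61; break-even revenue = 9,463.61 × £352.81 = £3,338,854.79.
Actual sales revenue = 15,520 × £352.81 = £5,475,611.20.
Margin of safety = £5,475,611.20 − £3,338,854.79 = £2,136,756.

£2,136,756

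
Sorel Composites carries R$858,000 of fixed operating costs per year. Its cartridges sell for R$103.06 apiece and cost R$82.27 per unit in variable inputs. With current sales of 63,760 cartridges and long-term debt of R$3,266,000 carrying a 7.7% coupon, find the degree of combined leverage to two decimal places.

6.13

Contribution at this volume is 63,760 × R$20.79 = R$1,325,570.40.
Subtracting fixed costs: EBIT = R$1,325,570.40 − R$858,000 = R$467,570.40. Interest = R$251,482.00.
DOL = R$1,325,570.40 ÷ R$467,570.40 = 2.8350; DFL = R$467,570.40 ÷ R$216,088.40 = 2.1638.
DCL = DOL × DFL = 2.8350 × 2.1638 = 6.1344.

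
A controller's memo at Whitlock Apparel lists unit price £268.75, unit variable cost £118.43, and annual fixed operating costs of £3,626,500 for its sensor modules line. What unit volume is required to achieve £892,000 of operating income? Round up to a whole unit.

30,060 sensor modules

Contribution margin per unit = £268.75 − £118.43 = £150.32.
Required volume = (fixed costs + target profit) ÷ CM = (£3,626,500 + £892,000) ÷ £150.32 = 30,059.21, so 30,060 sensor modules.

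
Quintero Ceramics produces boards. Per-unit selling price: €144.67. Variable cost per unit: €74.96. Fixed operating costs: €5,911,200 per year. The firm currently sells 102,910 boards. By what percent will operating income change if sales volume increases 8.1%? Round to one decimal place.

At 102,910 units, contribution = 102,910 × €69.71 = €7,173,856.10.
Subtracting fixed costs: EBIT = €7,173,856.10 − €5,911,200 = €1,262,656.10.
DOL = contribution ÷ EBIT = €7,173,856.10 ÷ €1,262,656.10 = 5.6816.
Operating income changes by 5.6816 × +8.1% = +46.0%.

+46.0%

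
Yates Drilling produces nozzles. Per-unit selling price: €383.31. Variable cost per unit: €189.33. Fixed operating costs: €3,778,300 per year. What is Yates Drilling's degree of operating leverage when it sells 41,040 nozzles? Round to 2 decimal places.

1.90

At 41,040 units, contribution = 41,040 × €193.98 = €7,960,939.20.
Subtracting fixed costs: EBIT = €7,960,939.20 − €3,778,300 = €4,182,639.20.
Degree of operating leverage = €7,960,939.20 / €4,182,639.20 = 1.9033.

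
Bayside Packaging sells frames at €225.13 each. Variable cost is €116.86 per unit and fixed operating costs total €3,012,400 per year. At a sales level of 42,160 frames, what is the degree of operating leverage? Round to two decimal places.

Total contribution margin = 42,160 × €108.27 = €4,564,663.20.
Operating income = contribution − fixed costs = €4,564,663.20 − €3,012,400 = €1,552,263.20.
So DOL = total CM / EBIT = €4,564,663.20 / €1,552,263.20 = 2.9407.

2.94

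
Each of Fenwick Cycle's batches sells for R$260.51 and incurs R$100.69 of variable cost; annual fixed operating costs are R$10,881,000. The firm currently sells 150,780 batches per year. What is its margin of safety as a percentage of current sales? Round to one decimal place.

54.8%

Unit CM = price − variable cost = R$260.51 − R$100.69 = R$159.82. Break-even units = R$10,881,000 ÷ R$159.82 = 68,082.84; break-even revenue = 68,082.84 × R$260.51 = R$17,736,261.48.
Current sales = 150,780 × R$260.51 = R$39,279,697.80.
Margin of safety = (R$39,279,697.80 − R$17,736,261.48) ÷ R$39,279,697.80 = 54.8%.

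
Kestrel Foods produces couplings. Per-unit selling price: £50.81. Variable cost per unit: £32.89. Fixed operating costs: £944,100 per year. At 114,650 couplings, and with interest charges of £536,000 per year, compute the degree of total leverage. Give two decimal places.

3.58

Contribution at this volume is 114,650 × £17.92 = £2,054,528.00.
EBIT = £2,054,528.00 − £944,100 = £1,110,428.00. Interest = £536,000.00, so EBIT − I = £574,428.00.
DCL = contribution ÷ (EBIT − I) = £2,054,528.00 ÷ £574,428.00 = 3.5767.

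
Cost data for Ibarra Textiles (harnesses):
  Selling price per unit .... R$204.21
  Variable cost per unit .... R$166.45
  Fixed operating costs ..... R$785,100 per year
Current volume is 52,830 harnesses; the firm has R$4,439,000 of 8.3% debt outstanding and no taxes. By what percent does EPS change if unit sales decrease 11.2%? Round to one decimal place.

Total contribution margin = 52,830 × R$37.76 = R$1,994,860.80.
EBIT = R$1,994,860.80 − R$785,100 = R$1,209,760.80.
Interest = R$368,437.00, so EBIT − I = R$841,323.80.
Degree of combined leverage = contribution ÷ (EBIT − I) = R$1,994,860.80 ÷ R$841,323.80 = 2.3711.
EPS therefore changes by 2.3711 × (-11.2%) = -26.6%.

-26.6%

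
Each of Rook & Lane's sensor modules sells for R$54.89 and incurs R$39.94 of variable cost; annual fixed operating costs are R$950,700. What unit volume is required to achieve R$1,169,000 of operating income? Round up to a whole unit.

141,786 sensor modules

Unit CM = price − variable cost = R$54.89 − R$39.94 = R$14.95.
Units = (FC + target) / CM = (R$950,700 + R$1,169,000) / R$14.95 = 141,785.95, so 141,786 sensor modules.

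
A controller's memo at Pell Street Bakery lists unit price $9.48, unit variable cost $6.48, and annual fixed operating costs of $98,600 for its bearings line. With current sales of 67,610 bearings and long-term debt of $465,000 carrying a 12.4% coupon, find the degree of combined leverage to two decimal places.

Total contribution margin = 67,610 × $3.00 = $202,830.00.
EBIT = $202,830.00 − $98,600 = $104,230.00. Interest = $57,660.00, so EBIT − I = $46,570.00.
DCL = contribution ÷ (EBIT − I) = $202,830.00 ÷ $46,570.00 = 4.3554.

4.36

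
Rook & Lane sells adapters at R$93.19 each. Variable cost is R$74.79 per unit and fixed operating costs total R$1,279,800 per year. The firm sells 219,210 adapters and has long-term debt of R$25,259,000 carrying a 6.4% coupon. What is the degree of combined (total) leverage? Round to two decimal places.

Contribution at this volume is 219,210 × R$18.40 = R$4,033,464.00.
EBIT = R$4,033,464.00 − R$1,279,800 = R$2,753,664.00. Interest = R$1,616,576.00.
DOL = R$4,033,464.00 ÷ R$2,753,664.00 = 1.4648; DFL = R$2,753,664.00 ÷ R$1,137,088.00 = 2.4217.
DCL = DOL × DFL = 1.4648 × 2.4217 = 3.5473.

3.55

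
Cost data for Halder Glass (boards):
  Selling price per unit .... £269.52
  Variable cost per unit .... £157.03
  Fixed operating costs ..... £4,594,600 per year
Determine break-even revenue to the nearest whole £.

£11,008,415

CM per unit = £269.52 − £157.03 = £112.49; CM ratio = £112.49 / £269.52 = 0.4174.
Break-even revenue = fixed costs × price ÷ CM = £4,594,600 × £269.52 ÷ £112.49 = £11,008,415.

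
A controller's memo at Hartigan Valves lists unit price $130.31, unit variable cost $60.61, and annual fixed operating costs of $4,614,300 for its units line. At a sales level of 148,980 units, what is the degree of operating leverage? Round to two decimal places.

At 148,980 units, contribution = 148,980 × $69.70 = $10,383,906.00.
EBIT = $10,383,906.00 − $4,614,300 = $5,769,606.00.
Degree of operating leverage = $10,383,906.00 / $5,769,606.00 = 1.7998.

1.80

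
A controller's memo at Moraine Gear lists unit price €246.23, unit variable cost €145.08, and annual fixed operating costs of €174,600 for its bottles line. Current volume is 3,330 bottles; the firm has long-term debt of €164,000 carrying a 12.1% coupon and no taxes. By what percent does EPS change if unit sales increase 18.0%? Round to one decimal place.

Contribution at this volume is 3,330 × €101.15 = €336,829.50.
Subtracting fixed costs: EBIT = €336,829.50 − €174,600 = €162,229.50.
After interest of €19,844.00, pre-tax earnings = €142,385.50.
DCL = total CM / (EBIT − I) = €336,829.50 / €142,385.50 = 2.3656.
EPS therefore changes by 2.3656 × (+18.0%) = +42.6%.

+42.6%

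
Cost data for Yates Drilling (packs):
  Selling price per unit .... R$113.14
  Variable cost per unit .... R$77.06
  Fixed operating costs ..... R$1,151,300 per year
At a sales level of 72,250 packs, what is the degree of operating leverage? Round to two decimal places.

Total contribution margin = 72,250 × R$36.08 = R$2,606,780.00.
Operating income = contribution − fixed costs = R$2,606,780.00 − R$1,151,300 = R$1,455,480.00.
So DOL = total CM / EBIT = R$2,606,780.00 / R$1,455,480.00 = 1.7910.

1.79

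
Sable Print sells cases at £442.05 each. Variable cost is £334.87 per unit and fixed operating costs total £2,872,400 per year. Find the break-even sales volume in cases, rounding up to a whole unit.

Each unit contributes £442.05 − £334.87 = £107.18.
Break-even volume = fixed costs ÷ CM per unit = £2,872,400 ÷ £107.18 = 26,799.78, so 26,800 cases.

26,800 cases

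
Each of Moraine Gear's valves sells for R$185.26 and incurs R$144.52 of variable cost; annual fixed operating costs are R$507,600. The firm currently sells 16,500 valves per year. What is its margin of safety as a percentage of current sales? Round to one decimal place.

Contribution margin per unit = R$185.26 − R$144.52 = R$40.74. Break-even units = R$507,600 ÷ R$40.74 = 12,459.50; break-even revenue = 12,459.50 × R$185.26 = R$2,308,246.83.
Current sales = 16,500 × R$185.26 = R$3,056,790.00.
Margin of safety = (R$3,056,790.00 − R$2,308,246.83) ÷ R$3,056,790.00 = 24.5%.

24.5%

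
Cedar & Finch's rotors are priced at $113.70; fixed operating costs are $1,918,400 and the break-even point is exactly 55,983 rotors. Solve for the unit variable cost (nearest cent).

$79.43

At break-even, FC = Q × (P − VC), so P − VC = $1,918,400 ÷ 55,983 = $34.2675.
Hence VC = price − CM = $113.70 − $34.2675 = $79.43.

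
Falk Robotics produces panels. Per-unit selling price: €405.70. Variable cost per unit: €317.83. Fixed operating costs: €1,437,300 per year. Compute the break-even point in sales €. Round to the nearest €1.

€6,636,083

Contribution margin per unit = €405.70 − €317.83 = €87.87, a CM ratio of €87.87 ÷ €405.70 = 0.2166.
Break-even sales = FC ÷ CM ratio = €1,437,300 × €405.70 / €87.87 = €6,636,083.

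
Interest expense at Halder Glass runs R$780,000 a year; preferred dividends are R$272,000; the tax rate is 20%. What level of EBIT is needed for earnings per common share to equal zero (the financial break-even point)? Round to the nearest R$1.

R$1,120,000

Grossing the preferred dividend up to pre-tax terms: R$272,000 / (1 − 0.20) = R$340,000.00.
Financial break-even EBIT = interest + D_p ÷ (1 − t) = R$780,000 + R$340,000.00 = R$1,120,000.00.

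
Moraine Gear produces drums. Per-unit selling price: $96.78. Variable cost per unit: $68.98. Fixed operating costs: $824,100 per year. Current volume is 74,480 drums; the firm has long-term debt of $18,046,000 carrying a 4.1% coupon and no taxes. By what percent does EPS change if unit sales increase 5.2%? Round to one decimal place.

Contribution at this volume is 74,480 × $27.80 = $2,070,544.00.
Subtracting fixed costs: EBIT = $2,070,544.00 − $824,100 = $1,246,444.00.
Interest = $739,886.00, so EBIT − I = $506,558.00.
DCL = total CM / (EBIT − I) = $2,070,544.00 / $506,558.00 = 4.0875.
%ΔEPS = DCL × %ΔSales = 4.0875 × +5.2% = +21.3%.

+21.3%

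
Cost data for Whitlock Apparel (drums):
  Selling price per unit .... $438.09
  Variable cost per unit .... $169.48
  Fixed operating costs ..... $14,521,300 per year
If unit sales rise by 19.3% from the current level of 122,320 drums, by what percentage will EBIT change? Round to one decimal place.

+34.6%

At 122,320 units, contribution = 122,320 × $268.61 = $32,856,375.20.
EBIT = $32,856,375.20 − $14,521,300 = $18,335,075.20.
DOL = contribution ÷ EBIT = $32,856,375.20 ÷ $18,335,075.20 = 1.7920.
Operating income changes by 1.7920 × +19.3% = +34.6%.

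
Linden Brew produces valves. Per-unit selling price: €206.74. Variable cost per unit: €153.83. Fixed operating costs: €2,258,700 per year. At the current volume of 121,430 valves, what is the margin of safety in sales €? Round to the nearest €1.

€16,278,817

Unit CM = price − variable cost = €206.74 − €153.83 = €52.91. Break-even units = €2,258,700 ÷ €52.91 = 42,689.47; break-even revenue = 42,689.47 × €206.74 = €8,825,621.58.
Current sales = 121,430 × €206.74 = €25,104,438.20.
Margin of safety = €25,104,438.20 − €8,825,621.58 = €16,278,817.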